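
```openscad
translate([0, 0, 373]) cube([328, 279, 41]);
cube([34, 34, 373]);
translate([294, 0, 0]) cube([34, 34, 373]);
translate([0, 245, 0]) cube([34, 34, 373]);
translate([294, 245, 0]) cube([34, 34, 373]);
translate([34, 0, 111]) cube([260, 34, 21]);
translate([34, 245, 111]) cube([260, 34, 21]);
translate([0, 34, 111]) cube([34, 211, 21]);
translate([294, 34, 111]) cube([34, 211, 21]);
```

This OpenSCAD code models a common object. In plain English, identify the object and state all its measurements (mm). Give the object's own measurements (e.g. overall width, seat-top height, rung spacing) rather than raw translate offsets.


A simple wooden stool: a rectangular seat 328 mm (x) by 279 mm (y), 41 mm thick, top face at z = 414 mm, on four square legs, each 34×34 mm in cross-section. The legs rest on z = 0, each flush with a corner of the seat. Four stretchers, 34 mm wide and 21 mm tall, connect adjacent legs with their undersides at z = 111 mm, each running between the inner faces of the legs it joins and aligned with the legs' outer faces on the other axis.


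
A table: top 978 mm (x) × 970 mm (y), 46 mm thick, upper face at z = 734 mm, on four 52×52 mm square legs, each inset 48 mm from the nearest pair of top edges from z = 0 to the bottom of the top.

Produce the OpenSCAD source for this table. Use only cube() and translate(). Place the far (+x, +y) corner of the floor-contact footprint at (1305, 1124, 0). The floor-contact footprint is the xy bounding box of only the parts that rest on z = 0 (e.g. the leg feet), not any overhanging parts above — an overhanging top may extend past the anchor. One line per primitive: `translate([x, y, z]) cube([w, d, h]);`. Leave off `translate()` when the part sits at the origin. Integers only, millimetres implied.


translate([375, 202, 688]) cube([978, 970, 46]);
translate([423, 250, 0]) cube([52, 52, 688]);
translate([1253, 250, 0]) cube([52, 52, 688]);
translate([423, 1072, 0]) cube([52, 52, 688]);
translate([1253, 1072, 0]) cube([52, 52, 688]);


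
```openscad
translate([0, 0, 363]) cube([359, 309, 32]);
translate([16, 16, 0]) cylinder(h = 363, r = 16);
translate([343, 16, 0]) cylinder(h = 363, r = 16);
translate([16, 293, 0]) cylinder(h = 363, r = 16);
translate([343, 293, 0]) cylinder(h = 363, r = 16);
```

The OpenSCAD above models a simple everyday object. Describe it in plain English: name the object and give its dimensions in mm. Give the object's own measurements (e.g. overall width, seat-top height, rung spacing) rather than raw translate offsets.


A simple wooden stool: a rectangular seat 359 mm (x) by 309 mm (y), 32 mm thick, top face at z = 395 mm, on four round legs, each 32 mm in diameter. The legs rest on z = 0, each leg's axis is inset half a diameter from the nearest pair of seat edges (so the leg's bounding box is flush with the corner).


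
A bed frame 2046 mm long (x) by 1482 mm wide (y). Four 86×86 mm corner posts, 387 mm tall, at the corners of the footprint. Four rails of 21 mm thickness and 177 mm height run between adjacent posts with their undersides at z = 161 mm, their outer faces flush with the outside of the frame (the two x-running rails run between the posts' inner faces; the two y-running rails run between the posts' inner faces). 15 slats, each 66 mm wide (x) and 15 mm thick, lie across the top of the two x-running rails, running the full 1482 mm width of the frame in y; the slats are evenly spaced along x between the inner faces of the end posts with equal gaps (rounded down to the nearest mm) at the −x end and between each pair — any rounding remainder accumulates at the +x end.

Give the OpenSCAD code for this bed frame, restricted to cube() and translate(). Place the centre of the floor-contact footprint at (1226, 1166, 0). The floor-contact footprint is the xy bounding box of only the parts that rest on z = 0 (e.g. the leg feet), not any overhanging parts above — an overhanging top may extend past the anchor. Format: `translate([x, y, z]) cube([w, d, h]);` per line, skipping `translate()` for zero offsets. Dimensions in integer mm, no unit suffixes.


// slat z = rail_z + rail_h = 161 + 177 = 338
// slat gap = ⌊(1874 − 15·66) / 16⌋ = 55
translate([203, 425, 0]) cube([86, 86, 387]);
translate([203, 1821, 0]) cube([86, 86, 387]);
translate([2163, 425, 0]) cube([86, 86, 387]);
translate([2163, 1821, 0]) cube([86, 86, 387]);
translate([289, 425, 161]) cube([1874, 21, 177]);
translate([289, 1886, 161]) cube([1874, 21, 177]);
translate([203, 511, 161]) cube([21, 1310, 177]);
translate([2228, 511, 161]) cube([21, 1310, 177]);
translate([344, 425, 338]) cube([66, 1482, 15]);
translate([465, 425, 338]) cube([66, 1482, 15]);
translate([586, 425, 338]) cube([66, 1482, 15]);
translate([707, 425, 338]) cube([66, 1482, 15]);
translate([828, 425, 338]) cube([66, 1482, 15]);
translate([949, 425, 338]) cube([66, 1482, 15]);
translate([1070, 425, 338]) cube([66, 1482, 15]);
translate([1191, 425, 338]) cube([66, 1482, 15]);
translate([1312, 425, 338]) cube([66, 1482, 15]);
translate([1433, 425, 338]) cube([66, 1482, 15]);
translate([1554, 425, 338]) cube([66, 1482, 15]);
translate([1675, 425, 338]) cube([66, 1482, 15]);
translate([1796, 425, 338]) cube([66, 1482, 15]);
translate([1917, 425, 338]) cube([66, 1482, 15]);
translate([2038, 425, 338]) cube([66, 1482, 15]);


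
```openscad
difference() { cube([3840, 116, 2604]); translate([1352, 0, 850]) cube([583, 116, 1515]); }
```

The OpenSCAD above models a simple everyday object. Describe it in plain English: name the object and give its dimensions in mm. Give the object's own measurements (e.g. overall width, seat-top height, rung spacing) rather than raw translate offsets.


A wall 3840 mm long (x), 116 mm thick (y), 2604 mm tall, with a rectangular window opening cut through it. The opening is 583 mm wide and 1515 mm tall; its sill is at z = 850 mm and its near (−x) edge is 1352 mm from the wall's −x end. The opening passes through the full wall thickness.


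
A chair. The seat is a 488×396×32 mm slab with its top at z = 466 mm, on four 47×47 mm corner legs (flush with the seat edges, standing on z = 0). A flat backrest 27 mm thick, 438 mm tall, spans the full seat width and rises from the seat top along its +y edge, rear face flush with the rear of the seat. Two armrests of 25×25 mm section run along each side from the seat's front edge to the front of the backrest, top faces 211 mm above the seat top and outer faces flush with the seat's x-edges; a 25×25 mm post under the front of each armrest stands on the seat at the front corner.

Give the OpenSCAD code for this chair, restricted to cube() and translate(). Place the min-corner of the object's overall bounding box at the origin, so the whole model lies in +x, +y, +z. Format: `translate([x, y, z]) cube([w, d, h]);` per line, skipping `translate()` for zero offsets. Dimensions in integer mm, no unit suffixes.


translate([0, 0, 434]) cube([488, 396, 32]);
cube([47, 47, 434]);
translate([441, 0, 0]) cube([47, 47, 434]);
translate([0, 349, 0]) cube([47, 47, 434]);
translate([441, 349, 0]) cube([47, 47, 434]);
translate([0, 369, 466]) cube([488, 27, 438]);
translate([0, 0, 652]) cube([25, 369, 25]);
translate([463, 0, 652]) cube([25, 369, 25]);
translate([0, 0, 466]) cube([25, 25, 186]);
translate([463, 0, 466]) cube([25, 25, 186]);


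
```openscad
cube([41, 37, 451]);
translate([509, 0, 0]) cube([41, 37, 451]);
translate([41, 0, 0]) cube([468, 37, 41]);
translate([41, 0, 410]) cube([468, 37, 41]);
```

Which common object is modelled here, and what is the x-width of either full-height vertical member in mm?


A picture frame. The border width is 41 mm.

Four thin pieces enclosing a rectangular opening — a picture frame. The two full-height stiles are 451 mm tall; the top rail sits at z = 410 and is 41 mm tall, so the border above the opening is 451 − 410 = 41 mm, matching the stile x-width.


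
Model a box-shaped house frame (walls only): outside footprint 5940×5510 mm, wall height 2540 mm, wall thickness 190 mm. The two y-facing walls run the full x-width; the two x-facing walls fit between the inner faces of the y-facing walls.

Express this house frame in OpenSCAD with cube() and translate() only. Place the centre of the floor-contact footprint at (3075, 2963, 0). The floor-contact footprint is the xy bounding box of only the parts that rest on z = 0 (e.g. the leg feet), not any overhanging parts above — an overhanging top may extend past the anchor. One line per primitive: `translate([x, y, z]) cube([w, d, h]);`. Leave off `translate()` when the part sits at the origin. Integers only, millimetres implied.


translate([105, 208, 0]) cube([5940, 190, 2540]);
translate([105, 5528, 0]) cube([5940, 190, 2540]);
translate([105, 398, 0]) cube([190, 5130, 2540]);
translate([5855, 398, 0]) cube([190, 5130, 2540]);


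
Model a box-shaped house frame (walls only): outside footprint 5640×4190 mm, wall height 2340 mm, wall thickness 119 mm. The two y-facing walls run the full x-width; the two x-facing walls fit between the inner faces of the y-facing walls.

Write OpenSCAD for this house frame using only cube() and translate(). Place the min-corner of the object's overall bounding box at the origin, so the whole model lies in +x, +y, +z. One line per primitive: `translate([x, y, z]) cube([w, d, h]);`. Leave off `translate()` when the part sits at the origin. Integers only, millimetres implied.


cube([5640, 119, 2340]);
translate([0, 4071, 0]) cube([5640, 119, 2340]);
translate([0, 119, 0]) cube([119, 3952, 2340]);
translate([5521, 119, 0]) cube([119, 3952, 2340]);


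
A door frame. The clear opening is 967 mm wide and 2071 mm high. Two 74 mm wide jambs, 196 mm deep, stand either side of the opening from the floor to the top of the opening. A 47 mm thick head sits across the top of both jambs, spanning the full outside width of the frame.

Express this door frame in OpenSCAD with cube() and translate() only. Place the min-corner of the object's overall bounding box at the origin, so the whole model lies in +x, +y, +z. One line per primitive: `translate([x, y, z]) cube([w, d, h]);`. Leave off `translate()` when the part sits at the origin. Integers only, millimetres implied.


cube([74, 196, 2071]);
translate([1041, 0, 0]) cube([74, 196, 2071]);
translate([0, 0, 2071]) cube([1115, 196, 47]);


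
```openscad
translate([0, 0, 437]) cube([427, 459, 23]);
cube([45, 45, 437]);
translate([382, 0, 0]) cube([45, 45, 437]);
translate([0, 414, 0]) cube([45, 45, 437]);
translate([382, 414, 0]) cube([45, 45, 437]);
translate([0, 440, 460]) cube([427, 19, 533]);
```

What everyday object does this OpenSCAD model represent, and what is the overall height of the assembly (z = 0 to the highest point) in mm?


A chair. The overall height is 993 mm.

A slab on four corner posts with a tall panel at the back — a chair. The seat slab sits at z = 437 with thickness 23, and the 533 mm backrest starts at the seat top, so the overall height is 437 + 23 + 533 = 993 mm.


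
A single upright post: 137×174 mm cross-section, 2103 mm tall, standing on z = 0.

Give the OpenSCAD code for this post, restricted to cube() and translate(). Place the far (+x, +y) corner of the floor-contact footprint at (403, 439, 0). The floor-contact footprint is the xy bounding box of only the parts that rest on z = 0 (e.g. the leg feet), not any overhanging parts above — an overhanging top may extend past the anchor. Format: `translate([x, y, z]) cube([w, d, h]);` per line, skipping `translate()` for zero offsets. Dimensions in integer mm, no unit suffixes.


translate([266, 265, 0]) cube([137, 174, 2103]);


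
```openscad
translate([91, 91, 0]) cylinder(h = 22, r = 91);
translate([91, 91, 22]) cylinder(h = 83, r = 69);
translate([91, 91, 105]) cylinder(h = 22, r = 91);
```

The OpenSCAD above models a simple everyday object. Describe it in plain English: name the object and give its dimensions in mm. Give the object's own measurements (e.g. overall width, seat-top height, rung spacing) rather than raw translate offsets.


A spool: two coaxial disc flanges of radius 91 mm and thickness 22 mm, joined by a core cylinder of radius 69 mm and height 83 mm. The lower flange rests on z = 0 and the three cylinders share a vertical axis.


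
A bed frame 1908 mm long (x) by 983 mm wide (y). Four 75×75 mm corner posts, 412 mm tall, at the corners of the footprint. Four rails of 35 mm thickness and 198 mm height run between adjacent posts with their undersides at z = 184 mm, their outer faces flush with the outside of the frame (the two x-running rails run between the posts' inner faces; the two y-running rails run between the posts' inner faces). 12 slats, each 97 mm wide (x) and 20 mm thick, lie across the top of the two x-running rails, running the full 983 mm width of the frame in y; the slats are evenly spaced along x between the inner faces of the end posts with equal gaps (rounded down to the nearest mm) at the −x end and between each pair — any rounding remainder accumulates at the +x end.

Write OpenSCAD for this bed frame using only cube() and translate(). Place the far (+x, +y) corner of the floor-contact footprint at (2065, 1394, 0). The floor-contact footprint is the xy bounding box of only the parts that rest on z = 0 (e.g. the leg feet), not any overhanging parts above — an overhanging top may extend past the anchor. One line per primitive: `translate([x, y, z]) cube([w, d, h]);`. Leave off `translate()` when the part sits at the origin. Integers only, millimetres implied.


translate([157, 411, 0]) cube([75, 75, 412]);
translate([157, 1319, 0]) cube([75, 75, 412]);
translate([1990, 411, 0]) cube([75, 75, 412]);
translate([1990, 1319, 0]) cube([75, 75, 412]);
translate([232, 411, 184]) cube([1758, 35, 198]);
translate([232, 1359, 184]) cube([1758, 35, 198]);
translate([157, 486, 184]) cube([35, 833, 198]);
translate([2030, 486, 184]) cube([35, 833, 198]);
translate([277, 411, 382]) cube([97, 983, 20]);
translate([419, 411, 382]) cube([97, 983, 20]);
translate([561, 411, 382]) cube([97, 983, 20]);
translate([703, 411, 382]) cube([97, 983, 20]);
translate([845, 411, 382]) cube([97, 983, 20]);
translate([987, 411, 382]) cube([97, 983, 20]);
translate([1129, 411, 382]) cube([97, 983, 20]);
translate([1271, 411, 382]) cube([97, 983, 20]);
translate([1413, 411, 382]) cube([97, 983, 20]);
translate([1555, 411, 382]) cube([97, 983, 20]);
translate([1697, 411, 382]) cube([97, 983, 20]);
translate([1839, 411, 382]) cube([97, 983, 20]);


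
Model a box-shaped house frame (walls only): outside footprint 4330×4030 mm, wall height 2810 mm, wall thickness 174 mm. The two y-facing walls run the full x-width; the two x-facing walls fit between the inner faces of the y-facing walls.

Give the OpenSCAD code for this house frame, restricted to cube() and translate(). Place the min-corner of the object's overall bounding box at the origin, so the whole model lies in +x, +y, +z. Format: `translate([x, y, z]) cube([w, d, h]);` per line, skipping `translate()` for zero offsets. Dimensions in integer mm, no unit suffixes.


cube([4330, 174, 2810]);
translate([0, 3856, 0]) cube([4330, 174, 2810]);
translate([0, 174, 0]) cube([174, 3682, 2810]);
translate([4156, 174, 0]) cube([174, 3682, 2810]);


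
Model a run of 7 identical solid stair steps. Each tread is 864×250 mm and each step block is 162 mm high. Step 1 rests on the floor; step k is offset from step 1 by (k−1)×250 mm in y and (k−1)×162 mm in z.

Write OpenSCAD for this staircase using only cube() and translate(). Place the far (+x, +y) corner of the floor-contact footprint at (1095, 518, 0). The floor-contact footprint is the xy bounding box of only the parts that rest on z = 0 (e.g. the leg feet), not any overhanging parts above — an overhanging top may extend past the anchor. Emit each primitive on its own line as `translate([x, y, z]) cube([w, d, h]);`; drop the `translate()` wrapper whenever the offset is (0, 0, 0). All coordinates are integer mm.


translate([231, 268, 0]) cube([864, 250, 162]);
translate([231, 518, 162]) cube([864, 250, 162]);
translate([231, 768, 324]) cube([864, 250, 162]);
translate([231, 1018, 486]) cube([864, 250, 162]);
translate([231, 1268, 648]) cube([864, 250, 162]);
translate([231, 1518, 810]) cube([864, 250, 162]);
translate([231, 1768, 972]) cube([864, 250, 162]);


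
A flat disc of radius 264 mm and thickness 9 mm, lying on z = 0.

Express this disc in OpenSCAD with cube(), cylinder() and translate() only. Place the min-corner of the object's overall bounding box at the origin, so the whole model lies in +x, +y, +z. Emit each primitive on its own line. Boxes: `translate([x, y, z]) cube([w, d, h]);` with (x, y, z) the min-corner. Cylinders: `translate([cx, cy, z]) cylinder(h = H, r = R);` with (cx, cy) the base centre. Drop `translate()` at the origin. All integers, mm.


translate([264, 264, 0]) cylinder(h = 9, r = 264);


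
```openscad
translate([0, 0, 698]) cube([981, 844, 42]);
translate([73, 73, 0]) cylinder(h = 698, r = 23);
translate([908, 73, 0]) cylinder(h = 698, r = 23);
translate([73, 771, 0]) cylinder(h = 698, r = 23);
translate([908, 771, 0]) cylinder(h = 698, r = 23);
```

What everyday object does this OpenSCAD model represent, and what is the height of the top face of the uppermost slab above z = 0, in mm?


A table. The table height is 740 mm.

A 981×844×42 slab sits at z = 698 on four Ø46 mm round legs — a table. The top surface is at 698 + 42 = 740 mm.


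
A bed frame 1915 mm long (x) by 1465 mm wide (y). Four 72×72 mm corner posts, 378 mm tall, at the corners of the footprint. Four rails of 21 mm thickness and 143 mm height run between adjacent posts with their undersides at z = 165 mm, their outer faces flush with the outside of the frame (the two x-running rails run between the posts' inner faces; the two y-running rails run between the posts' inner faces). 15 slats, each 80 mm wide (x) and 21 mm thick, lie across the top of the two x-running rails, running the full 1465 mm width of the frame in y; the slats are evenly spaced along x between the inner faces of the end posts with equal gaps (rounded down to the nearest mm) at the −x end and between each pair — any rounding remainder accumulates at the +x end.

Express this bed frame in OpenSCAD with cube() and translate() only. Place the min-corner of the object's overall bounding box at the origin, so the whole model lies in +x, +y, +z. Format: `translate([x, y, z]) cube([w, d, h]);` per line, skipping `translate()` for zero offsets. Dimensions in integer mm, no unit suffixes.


// slat z = rail_z + rail_h = 165 + 143 = 308
// slat gap = ⌊(1771 − 15·80) / 16⌋ = 35
cube([72, 72, 378]);
translate([0, 1393, 0]) cube([72, 72, 378]);
translate([1843, 0, 0]) cube([72, 72, 378]);
translate([1843, 1393, 0]) cube([72, 72, 378]);
translate([72, 0, 165]) cube([1771, 21, 143]);
translate([72, 1444, 165]) cube([1771, 21, 143]);
translate([0, 72, 165]) cube([21, 1321, 143]);
translate([1894, 72, 165]) cube([21, 1321, 143]);
translate([107, 0, 308]) cube([80, 1465, 21]);
translate([222, 0, 308]) cube([80, 1465, 21]);
translate([337, 0, 308]) cube([80, 1465, 21]);
translate([452, 0, 308]) cube([80, 1465, 21]);
translate([567, 0, 308]) cube([80, 1465, 21]);
translate([682, 0, 308]) cube([80, 1465, 21]);
translate([797, 0, 308]) cube([80, 1465, 21]);
translate([912, 0, 308]) cube([80, 1465, 21]);
translate([1027, 0, 308]) cube([80, 1465, 21]);
translate([1142, 0, 308]) cube([80, 1465, 21]);
translate([1257, 0, 308]) cube([80, 1465, 21]);
translate([1372, 0, 308]) cube([80, 1465, 21]);
translate([1487, 0, 308]) cube([80, 1465, 21]);
translate([1602, 0, 308]) cube([80, 1465, 21]);
translate([1717, 0, 308]) cube([80, 1465, 21]);


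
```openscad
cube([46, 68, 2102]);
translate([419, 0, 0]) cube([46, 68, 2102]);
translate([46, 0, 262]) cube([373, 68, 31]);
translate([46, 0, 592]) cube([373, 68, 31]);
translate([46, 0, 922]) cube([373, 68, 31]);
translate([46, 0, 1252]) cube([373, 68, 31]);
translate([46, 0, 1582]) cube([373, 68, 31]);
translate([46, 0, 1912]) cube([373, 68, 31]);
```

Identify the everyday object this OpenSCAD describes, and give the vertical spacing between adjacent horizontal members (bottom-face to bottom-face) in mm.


A ladder. The rung spacing is 330 mm.

Two tall 46×68 posts with 6 short bars between them — a ladder. Adjacent rungs sit at z = 262 and z = 592, so the spacing is 592 − 262 = 330 mm.


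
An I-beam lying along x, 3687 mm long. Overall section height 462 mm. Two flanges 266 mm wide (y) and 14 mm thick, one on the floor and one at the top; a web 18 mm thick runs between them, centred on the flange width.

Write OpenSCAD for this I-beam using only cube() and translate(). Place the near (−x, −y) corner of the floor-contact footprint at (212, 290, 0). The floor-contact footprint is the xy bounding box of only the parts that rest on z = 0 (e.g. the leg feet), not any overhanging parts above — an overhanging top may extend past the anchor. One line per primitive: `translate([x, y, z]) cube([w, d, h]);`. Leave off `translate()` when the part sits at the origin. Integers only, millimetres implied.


translate([212, 290, 0]) cube([3687, 266, 14]);
translate([212, 414, 14]) cube([3687, 18, 434]);
translate([212, 290, 448]) cube([3687, 266, 14]);


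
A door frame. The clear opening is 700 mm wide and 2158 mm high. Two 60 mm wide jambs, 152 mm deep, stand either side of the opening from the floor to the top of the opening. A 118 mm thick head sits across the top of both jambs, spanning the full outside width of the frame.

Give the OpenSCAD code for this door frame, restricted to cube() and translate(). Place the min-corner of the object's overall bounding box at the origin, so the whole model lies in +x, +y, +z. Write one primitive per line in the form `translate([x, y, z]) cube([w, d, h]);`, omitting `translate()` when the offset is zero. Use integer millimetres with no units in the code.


cube([60, 152, 2158]);
translate([760, 0, 0]) cube([60, 152, 2158]);
translate([0, 0, 2158]) cube([820, 152, 118]);


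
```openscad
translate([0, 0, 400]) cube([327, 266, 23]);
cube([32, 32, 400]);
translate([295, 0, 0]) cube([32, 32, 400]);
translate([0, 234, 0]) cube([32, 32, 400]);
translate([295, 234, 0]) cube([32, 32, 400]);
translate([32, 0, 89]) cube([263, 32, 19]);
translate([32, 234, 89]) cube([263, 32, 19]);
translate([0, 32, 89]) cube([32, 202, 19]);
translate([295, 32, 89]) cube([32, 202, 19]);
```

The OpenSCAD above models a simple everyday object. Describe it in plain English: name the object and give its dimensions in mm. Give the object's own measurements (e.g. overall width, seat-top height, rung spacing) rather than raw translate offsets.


A four-legged stool. The seat is a 327×266×23 mm slab whose top surface is at z = 423 mm; four square legs, each 32×32 mm in cross-section, run from the floor (z = 0) to the underside of the seat, each flush with a corner of the seat. Four stretchers, 32 mm wide and 19 mm tall, connect adjacent legs with their undersides at z = 89 mm, each running between the inner faces of the legs it joins and aligned with the legs' outer faces on the other axis.


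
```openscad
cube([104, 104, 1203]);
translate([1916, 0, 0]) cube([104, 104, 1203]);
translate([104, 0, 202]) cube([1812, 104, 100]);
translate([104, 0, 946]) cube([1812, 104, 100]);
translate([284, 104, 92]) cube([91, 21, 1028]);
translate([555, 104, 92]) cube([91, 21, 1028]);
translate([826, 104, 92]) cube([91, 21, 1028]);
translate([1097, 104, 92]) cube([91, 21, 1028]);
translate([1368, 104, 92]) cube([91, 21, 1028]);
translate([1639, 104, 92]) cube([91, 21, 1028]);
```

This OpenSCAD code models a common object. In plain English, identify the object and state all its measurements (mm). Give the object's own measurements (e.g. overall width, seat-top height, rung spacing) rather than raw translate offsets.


A fence section. Two 104×104 mm posts, 1203 mm tall, stand on the floor with a clear span of 1812 mm between their inner faces. Two horizontal rails of 104×100 mm section span the gap between the posts with their undersides at z = 202 mm and z = 946 mm, flush with the posts' −y face. 6 pickets, each 91 mm wide, 21 mm thick and 1028 mm tall, are fixed to the +y face of the rails with their bottoms at z = 92 mm, spaced across the span with a 180 mm gap after the −x post and between neighbouring pickets, with 186 mm left before the +x post.


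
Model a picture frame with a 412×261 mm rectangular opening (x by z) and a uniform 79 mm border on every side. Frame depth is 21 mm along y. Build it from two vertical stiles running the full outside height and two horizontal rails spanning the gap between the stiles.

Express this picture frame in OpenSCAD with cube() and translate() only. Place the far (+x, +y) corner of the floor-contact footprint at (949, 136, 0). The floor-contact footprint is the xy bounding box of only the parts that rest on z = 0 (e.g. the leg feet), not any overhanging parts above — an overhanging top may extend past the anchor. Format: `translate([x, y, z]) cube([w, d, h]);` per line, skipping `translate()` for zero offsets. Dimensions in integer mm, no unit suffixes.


translate([379, 115, 0]) cube([79, 21, 419]);
translate([870, 115, 0]) cube([79, 21, 419]);
translate([458, 115, 0]) cube([412, 21, 79]);
translate([458, 115, 340]) cube([412, 21, 79]);


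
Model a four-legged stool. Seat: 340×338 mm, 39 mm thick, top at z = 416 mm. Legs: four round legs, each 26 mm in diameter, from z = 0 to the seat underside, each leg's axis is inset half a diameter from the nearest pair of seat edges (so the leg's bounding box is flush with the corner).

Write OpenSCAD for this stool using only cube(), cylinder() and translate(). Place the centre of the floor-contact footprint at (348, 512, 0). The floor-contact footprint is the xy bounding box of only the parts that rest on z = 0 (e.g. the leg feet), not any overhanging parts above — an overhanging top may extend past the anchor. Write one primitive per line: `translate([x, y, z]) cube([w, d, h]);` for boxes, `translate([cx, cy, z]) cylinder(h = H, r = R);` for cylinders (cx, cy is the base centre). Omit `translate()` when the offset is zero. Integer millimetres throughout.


// leg_h = 416 - 39 = 377
translate([178, 343, 377]) cube([340, 338, 39]);
translate([191, 356, 0]) cylinder(h = 377, r = 13);
translate([505, 356, 0]) cylinder(h = 377, r = 13);
translate([191, 668, 0]) cylinder(h = 377, r = 13);
translate([505, 668, 0]) cylinder(h = 377, r = 13);


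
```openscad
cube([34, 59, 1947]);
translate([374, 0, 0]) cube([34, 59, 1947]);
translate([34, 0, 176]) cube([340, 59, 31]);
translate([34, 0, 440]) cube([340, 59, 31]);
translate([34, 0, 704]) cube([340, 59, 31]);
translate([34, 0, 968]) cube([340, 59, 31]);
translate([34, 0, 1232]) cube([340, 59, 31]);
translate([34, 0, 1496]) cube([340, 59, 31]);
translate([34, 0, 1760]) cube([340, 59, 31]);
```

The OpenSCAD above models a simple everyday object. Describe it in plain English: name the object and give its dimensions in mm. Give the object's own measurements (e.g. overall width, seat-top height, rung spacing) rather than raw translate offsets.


A straight ladder. Two 34×59 mm vertical rails, 1947 mm tall, stand 408 mm apart (outside-to-outside) with their front faces coplanar on the −y side. 7 rungs, each 59 mm deep and 31 mm tall, span between the inner faces of the rails, front faces flush with the rails. The lowest rung's underside is at z = 176 mm and rungs are spaced 264 mm apart (underside to underside).


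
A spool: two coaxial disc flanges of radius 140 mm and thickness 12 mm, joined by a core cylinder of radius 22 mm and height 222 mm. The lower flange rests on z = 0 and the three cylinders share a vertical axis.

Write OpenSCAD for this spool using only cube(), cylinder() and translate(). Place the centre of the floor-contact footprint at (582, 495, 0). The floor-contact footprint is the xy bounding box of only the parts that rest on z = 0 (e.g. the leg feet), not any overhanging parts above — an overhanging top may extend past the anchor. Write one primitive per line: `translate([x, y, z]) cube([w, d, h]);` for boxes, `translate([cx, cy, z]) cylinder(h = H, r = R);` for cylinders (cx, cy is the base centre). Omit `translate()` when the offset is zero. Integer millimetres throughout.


translate([582, 495, 0]) cylinder(h = 12, r = 140);
translate([582, 495, 12]) cylinder(h = 222, r = 22);
translate([582, 495, 234]) cylinder(h = 12, r = 140);


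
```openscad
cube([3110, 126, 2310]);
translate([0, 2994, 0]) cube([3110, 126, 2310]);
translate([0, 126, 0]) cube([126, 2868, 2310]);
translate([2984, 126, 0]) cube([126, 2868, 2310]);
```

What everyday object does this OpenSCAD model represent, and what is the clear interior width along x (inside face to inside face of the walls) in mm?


A house (or room) frame. The interior width is 2858 mm.

Four 2310 mm walls enclosing a rectangle with no floor or roof — a room or house frame. Outside width is 3110 mm and wall thickness is 126 mm, so the interior width is 3110 − 2 × 126 = 2858 mm.


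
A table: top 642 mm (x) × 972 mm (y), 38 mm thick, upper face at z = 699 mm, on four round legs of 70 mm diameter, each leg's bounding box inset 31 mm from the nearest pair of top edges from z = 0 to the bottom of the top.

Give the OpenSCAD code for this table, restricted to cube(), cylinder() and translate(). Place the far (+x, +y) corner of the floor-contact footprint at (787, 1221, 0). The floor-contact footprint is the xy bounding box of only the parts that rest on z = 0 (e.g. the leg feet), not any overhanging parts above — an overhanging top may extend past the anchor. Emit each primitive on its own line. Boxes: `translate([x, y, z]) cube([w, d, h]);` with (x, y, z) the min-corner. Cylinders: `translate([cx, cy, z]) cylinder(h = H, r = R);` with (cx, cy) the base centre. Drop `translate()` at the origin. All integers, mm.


// leg_h = 699 - 38 = 661
translate([176, 280, 661]) cube([642, 972, 38]);
translate([242, 346, 0]) cylinder(h = 661, r = 35);
translate([752, 346, 0]) cylinder(h = 661, r = 35);
translate([242, 1186, 0]) cylinder(h = 661, r = 35);
translate([752, 1186, 0]) cylinder(h = 661, r = 35);


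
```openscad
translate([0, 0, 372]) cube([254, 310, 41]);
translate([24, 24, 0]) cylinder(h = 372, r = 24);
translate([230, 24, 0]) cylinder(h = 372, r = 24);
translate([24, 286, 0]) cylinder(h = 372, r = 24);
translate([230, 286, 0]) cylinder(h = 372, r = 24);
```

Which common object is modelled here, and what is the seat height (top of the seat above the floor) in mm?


A stool. The seat height is 413 mm.

A 254×310×41 slab at z = 372 on four corner cylinders — a stool. The seat top is 372 + 41 = 413 mm.


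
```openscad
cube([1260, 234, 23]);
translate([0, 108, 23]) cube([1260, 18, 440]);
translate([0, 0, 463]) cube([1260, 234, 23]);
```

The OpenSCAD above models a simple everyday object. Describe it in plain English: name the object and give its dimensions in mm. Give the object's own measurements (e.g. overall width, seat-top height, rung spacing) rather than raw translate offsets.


An I-beam lying along x, 1260 mm long. Overall section height 486 mm. Two flanges 234 mm wide (y) and 23 mm thick, one on the floor and one at the top; a web 18 mm thick runs between them, centred on the flange width.


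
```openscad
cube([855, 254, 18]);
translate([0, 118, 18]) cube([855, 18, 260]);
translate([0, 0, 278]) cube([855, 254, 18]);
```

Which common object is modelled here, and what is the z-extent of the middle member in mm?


An I-beam. The web height is 260 mm.

Two wide flanges with a thin centred web — an I-beam. Overall 296 mm minus two 18 mm flanges gives a web of 296 − 2·18 = 260 mm.


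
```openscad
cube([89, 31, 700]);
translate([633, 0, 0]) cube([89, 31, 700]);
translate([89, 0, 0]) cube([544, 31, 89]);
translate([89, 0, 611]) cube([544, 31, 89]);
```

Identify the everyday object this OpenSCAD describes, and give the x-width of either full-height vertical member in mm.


A picture frame. The border width is 89 mm.

Four thin pieces enclosing a rectangular opening — a picture frame. The two full-height stiles are 700 mm tall; the top rail sits at z = 611 and is 89 mm tall, so the border above the opening is 700 − 611 = 89 mm, matching the stile x-width.


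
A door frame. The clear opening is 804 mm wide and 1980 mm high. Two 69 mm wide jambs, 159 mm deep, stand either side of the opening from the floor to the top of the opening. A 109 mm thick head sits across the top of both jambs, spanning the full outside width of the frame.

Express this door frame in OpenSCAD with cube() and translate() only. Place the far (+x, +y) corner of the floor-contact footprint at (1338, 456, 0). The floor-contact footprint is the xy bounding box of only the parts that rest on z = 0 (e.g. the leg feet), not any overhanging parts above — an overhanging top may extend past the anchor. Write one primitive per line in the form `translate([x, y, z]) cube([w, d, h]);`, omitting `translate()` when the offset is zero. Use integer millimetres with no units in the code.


translate([396, 297, 0]) cube([69, 159, 1980]);
translate([1269, 297, 0]) cube([69, 159, 1980]);
translate([396, 297, 1980]) cube([942, 159, 109]);


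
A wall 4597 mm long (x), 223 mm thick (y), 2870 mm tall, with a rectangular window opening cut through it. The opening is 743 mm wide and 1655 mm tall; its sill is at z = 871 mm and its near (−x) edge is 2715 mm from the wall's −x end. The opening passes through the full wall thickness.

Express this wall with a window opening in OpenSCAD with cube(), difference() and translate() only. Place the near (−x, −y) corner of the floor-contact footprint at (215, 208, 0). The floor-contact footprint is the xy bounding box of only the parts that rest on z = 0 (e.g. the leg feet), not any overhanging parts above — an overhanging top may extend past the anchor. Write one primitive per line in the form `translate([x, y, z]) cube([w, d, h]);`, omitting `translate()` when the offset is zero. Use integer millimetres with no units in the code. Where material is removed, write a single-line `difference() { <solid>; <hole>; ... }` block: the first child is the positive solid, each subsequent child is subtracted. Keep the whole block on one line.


difference() { translate([215, 208, 0]) cube([4597, 223, 2870]); translate([2930, 208, 871]) cube([743, 223, 1655]); }


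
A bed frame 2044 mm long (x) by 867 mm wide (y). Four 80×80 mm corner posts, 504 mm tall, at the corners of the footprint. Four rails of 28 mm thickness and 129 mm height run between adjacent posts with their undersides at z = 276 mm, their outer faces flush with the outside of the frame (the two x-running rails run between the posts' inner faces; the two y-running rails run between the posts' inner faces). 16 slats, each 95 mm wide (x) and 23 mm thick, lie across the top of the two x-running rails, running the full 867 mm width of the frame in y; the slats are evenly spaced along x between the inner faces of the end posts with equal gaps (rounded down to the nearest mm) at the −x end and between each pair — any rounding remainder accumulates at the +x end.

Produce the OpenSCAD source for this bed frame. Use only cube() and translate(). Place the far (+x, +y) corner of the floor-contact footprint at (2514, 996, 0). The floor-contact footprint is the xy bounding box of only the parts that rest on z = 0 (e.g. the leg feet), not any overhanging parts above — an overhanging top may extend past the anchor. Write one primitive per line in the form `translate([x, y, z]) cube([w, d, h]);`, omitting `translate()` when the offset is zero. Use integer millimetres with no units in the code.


translate([470, 129, 0]) cube([80, 80, 504]);
translate([470, 916, 0]) cube([80, 80, 504]);
translate([2434, 129, 0]) cube([80, 80, 504]);
translate([2434, 916, 0]) cube([80, 80, 504]);
translate([550, 129, 276]) cube([1884, 28, 129]);
translate([550, 968, 276]) cube([1884, 28, 129]);
translate([470, 209, 276]) cube([28, 707, 129]);
translate([2486, 209, 276]) cube([28, 707, 129]);
translate([571, 129, 405]) cube([95, 867, 23]);
translate([687, 129, 405]) cube([95, 867, 23]);
translate([803, 129, 405]) cube([95, 867, 23]);
translate([919, 129, 405]) cube([95, 867, 23]);
translate([1035, 129, 405]) cube([95, 867, 23]);
translate([1151, 129, 405]) cube([95, 867, 23]);
translate([1267, 129, 405]) cube([95, 867, 23]);
translate([1383, 129, 405]) cube([95, 867, 23]);
translate([1499, 129, 405]) cube([95, 867, 23]);
translate([1615, 129, 405]) cube([95, 867, 23]);
translate([1731, 129, 405]) cube([95, 867, 23]);
translate([1847, 129, 405]) cube([95, 867, 23]);
translate([1963, 129, 405]) cube([95, 867, 23]);
translate([2079, 129, 405]) cube([95, 867, 23]);
translate([2195, 129, 405]) cube([95, 867, 23]);
translate([2311, 129, 405]) cube([95, 867, 23]);


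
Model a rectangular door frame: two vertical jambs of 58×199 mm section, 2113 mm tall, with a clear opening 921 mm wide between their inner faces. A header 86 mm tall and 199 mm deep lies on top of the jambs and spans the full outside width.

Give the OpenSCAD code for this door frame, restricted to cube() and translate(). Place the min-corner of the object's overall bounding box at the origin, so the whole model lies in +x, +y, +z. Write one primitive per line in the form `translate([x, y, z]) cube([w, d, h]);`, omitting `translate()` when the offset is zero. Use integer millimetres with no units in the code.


cube([58, 199, 2113]);
translate([979, 0, 0]) cube([58, 199, 2113]);
translate([0, 0, 2113]) cube([1037, 199, 86]);


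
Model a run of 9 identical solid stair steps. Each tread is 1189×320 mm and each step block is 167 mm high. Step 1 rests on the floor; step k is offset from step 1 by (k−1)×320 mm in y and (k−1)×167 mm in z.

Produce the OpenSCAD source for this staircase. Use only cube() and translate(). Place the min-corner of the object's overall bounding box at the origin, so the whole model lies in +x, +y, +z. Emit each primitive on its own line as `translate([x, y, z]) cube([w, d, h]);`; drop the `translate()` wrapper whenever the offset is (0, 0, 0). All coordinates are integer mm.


cube([1189, 320, 167]);
translate([0, 320, 167]) cube([1189, 320, 167]);
translate([0, 640, 334]) cube([1189, 320, 167]);
translate([0, 960, 501]) cube([1189, 320, 167]);
translate([0, 1280, 668]) cube([1189, 320, 167]);
translate([0, 1600, 835]) cube([1189, 320, 167]);
translate([0, 1920, 1002]) cube([1189, 320, 167]);
translate([0, 2240, 1169]) cube([1189, 320, 167]);
translate([0, 2560, 1336]) cube([1189, 320, 167]);


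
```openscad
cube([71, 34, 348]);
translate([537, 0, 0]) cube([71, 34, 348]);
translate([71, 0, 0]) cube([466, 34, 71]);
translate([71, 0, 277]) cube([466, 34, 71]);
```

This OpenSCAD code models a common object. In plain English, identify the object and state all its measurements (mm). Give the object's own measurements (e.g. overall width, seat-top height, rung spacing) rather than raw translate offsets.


A rectangular picture frame lying in the x–z plane (depth along y). The opening is 466 mm wide (x) by 206 mm tall (z), surrounded by a border 71 mm wide on all four sides. The frame is 34 mm deep and is made of two full-height vertical stiles with two horizontal rails fitted between them.


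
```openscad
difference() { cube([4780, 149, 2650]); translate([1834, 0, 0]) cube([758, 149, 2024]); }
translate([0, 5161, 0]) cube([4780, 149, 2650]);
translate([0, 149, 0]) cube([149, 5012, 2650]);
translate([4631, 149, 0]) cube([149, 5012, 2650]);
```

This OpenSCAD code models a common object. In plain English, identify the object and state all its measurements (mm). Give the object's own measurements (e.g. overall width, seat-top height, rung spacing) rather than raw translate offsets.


A single room: four walls, each 2650 mm tall and 149 mm thick, enclosing an outside footprint 4780×5310 mm (x × y), no floor or roof. The front and back walls (−y and +y sides) run the full x-width; the side walls fit between their inner faces. A door opening 758 mm wide and 2024 mm tall is cut through the front wall from the floor up, its −x edge 1834 mm from the wall's −x end.
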